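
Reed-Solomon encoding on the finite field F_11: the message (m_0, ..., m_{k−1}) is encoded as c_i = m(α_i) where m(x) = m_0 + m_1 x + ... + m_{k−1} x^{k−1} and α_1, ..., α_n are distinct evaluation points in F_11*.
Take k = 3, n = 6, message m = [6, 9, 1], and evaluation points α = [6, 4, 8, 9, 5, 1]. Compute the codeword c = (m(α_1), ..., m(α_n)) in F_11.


c = [8, 3, 10, 3, 10, 5]

Message polynomial: m(x) = 6 + 9·x + 1·x^2 (mod 11).
For each evaluation point α_i, compute m(α_i) mod 11:
  α_1 = 6: Horner steps 1 → 4 → 8, so m(6) = 8.
  α_2 = 4: Horner steps 1 → 2 → 3, so m(4) = 3.
  α_3 = 8: Horner steps 1 → 6 → 10, so m(8) = 10.
  α_4 = 9: Horner steps 1 → 7 → 3, so m(9) = 3.
  α_5 = 5: Horner steps 1 → 3 → 10, so m(5) = 10.
  α_6 = 1: Horner steps 1 → 10 → 5, so m(1) = 5.
Codeword c = [8, 3, 10, 3, 10, 5] ∈ F_11^6.


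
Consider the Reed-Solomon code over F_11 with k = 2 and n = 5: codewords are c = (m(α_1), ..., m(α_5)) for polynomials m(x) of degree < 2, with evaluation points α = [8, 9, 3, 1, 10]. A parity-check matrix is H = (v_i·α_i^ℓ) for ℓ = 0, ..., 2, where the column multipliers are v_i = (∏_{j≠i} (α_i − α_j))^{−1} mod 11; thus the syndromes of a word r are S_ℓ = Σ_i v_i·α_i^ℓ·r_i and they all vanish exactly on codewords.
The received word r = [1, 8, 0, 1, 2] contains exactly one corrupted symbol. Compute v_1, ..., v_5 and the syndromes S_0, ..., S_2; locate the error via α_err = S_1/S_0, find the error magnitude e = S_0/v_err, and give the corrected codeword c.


S = (5, 7, 1), error at position 1, error magnitude e = 9, c = [3, 8, 0, 1, 2].

Step 1: column multipliers v_i = (∏_{j≠i}(α_i − α_j))^{−1} mod 11.
  i = 1 (α = 8): (8−9)(8−3)(8−1)(8−10) = (−1)·5·7·(−2) = 70 ≡ 4, so v_1 = 4^{−1} = 3 (mod 11).
  i = 2 (α = 9): (9−8)(9−3)(9−1)(9−10) = 1·6·8·(−1) = −48 ≡ 7, so v_2 = 7^{−1} = 8 (mod 11).
  i = 3 (α = 3): (3−8)(3−9)(3−1)(3−10) = (−5)·(−6)·2·(−7) = −420 ≡ 9, so v_3 = 9^{−1} = 5 (mod 11).
  i = 4 (α = 1): (1−8)(1−9)(1−3)(1−10) = (−7)·(−8)·(−2)·(−9) = 1008 ≡ 7, so v_4 = 7^{−1} = 8 (mod 11).
  i = 5 (α = 10): (10−8)(10−9)(10−3)(10−1) = 2·1·7·9 = 126 ≡ 5, so v_5 = 5^{−1} = 9 (mod 11).
  v = [3, 8, 5, 8, 9].
Step 2: syndromes of r = [1, 8, 0, 1, 2] (all sums mod 11).
  S_0 = Σ v_i r_i = 3·1 + 8·8 + 5·0 + 8·1 + 9·2 = 93 ≡ 5.
  S_1 = Σ v_i α_i r_i = 3·8·1 + 8·9·8 + 5·3·0 + 8·1·1 + 9·10·2 = 788 ≡ 7.
  α_i^2 mod 11 = [9, 4, 9, 1, 1].
  S_2 = Σ v_i α_i^2 r_i = 3·9·1 + 8·4·8 + 5·9·0 + 8·1·1 + 9·1·2 = 309 ≡ 1.
  S = (5, 7, 1) ≠ 0, so r is not a codeword (an error is present).
Step 3: locate the error. For a single error e at position i, S_ℓ = v_i·e·α_i^ℓ, so α_err = S_1/S_0.
  S_0^{−1} = 5^{−1} = 9 (mod 11), so α_err = 7·9 = 63 ≡ 8 = α_1. Error position i = 1.
  Consistency check: S_2/S_1 = 1·8 = 8 ≡ 8 = α_err ✓ (single-error assumption holds).
Step 4: error magnitude e = S_0/v_1 = S_0·∏_{j≠1}(α_1 − α_j) = 5·4 = 20 ≡ 9 (mod 11).
Step 5: correct position 1: c_1 = r_1 − e = 1 − 9 ≡ 3 (mod 11). Hence c = [3, 8, 0, 1, 2].
  Check: interpolating c through the α_i gives m(x) = 7 + 5·x (degree < 2) with m(α_i) = c_i for every i, so c is indeed a codeword.


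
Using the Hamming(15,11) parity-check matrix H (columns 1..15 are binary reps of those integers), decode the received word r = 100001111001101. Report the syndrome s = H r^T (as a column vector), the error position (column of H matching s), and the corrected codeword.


s = (1, 1, 1, 1)^T, error position = 15, corrected codeword c = 100001111001100

Compute s = H r^T mod 2 one row at a time:
  s_1 = 1 + 1 + 0 + 0 + 1 + 1 + 0 + 1 = 5 ≡ 1 (mod 2).
  s_2 = 0 + 0 + 1 + 1 + 1 + 1 + 0 + 1 = 5 ≡ 1 (mod 2).
  s_3 = 0 + 0 + 1 + 1 + 0 + 0 + 0 + 1 = 3 ≡ 1 (mod 2).
  s_4 = 1 + 0 + 0 + 1 + 1 + 0 + 1 + 1 = 5 ≡ 1 (mod 2).
s = (1, 1, 1, 1)^T — this equals column 15 of H (binary 1111), so error is at position 15.
Correct: flip bit 15 of r = 100001111001101 to get c = 100001111001100.


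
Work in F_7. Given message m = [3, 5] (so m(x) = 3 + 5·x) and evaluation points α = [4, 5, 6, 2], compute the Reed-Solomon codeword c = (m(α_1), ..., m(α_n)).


c = [2, 0, 5, 6]

Message polynomial: m(x) = 3 + 5·x (mod 7).
For each evaluation point α_i, compute m(α_i) mod 7:
  α_1 = 4: Horner steps 5 → 2, so m(4) = 2.
  α_2 = 5: Horner steps 5 → 0, so m(5) = 0.
  α_3 = 6: Horner steps 5 → 5, so m(6) = 5.
  α_4 = 2: Horner steps 5 → 6, so m(2) = 6.
Codeword c = [2, 0, 5, 6] ∈ F_7^4.


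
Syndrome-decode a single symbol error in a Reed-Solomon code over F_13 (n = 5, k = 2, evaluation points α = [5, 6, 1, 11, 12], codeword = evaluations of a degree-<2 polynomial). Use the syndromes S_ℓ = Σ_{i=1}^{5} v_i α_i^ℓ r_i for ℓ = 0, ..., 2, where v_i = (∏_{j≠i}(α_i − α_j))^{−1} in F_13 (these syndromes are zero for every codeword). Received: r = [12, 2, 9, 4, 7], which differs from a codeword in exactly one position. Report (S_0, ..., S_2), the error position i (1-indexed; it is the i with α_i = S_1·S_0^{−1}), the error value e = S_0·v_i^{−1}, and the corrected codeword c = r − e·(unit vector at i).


S = (3, 3, 3), error at position 3, error magnitude e = 9, c = [12, 2, 0, 4, 7].

Step 1: column multipliers v_i = (∏_{j≠i}(α_i − α_j))^{−1} mod 13.
  i = 1 (α = 5): (5−6)(5−1)(5−11)(5−12) = (−1)·4·(−6)·(−7) = −168 ≡ 1, so v_1 = 1^{−1} = 1 (mod 13).
  i = 2 (α = 6): (6−5)(6−1)(6−11)(6−12) = 1·5·(−5)·(−6) = 150 ≡ 7, so v_2 = 7^{−1} = 2 (mod 13).
  i = 3 (α = 1): (1−5)(1−6)(1−11)(1−12) = (−4)·(−5)·(−10)·(−11) = 2200 ≡ 3, so v_3 = 3^{−1} = 9 (mod 13).
  i = 4 (α = 11): (11−5)(11−6)(11−1)(11−12) = 6·5·10·(−1) = −300 ≡ 12, so v_4 = 12^{−1} = 12 (mod 13).
  i = 5 (α = 12): (12−5)(12−6)(12−1)(12−11) = 7·6·11·1 = 462 ≡ 7, so v_5 = 7^{−1} = 2 (mod 13).
  v = [1, 2, 9, 12, 2].
Step 2: syndromes of r = [12, 2, 9, 4, 7] (all sums mod 13).
  S_0 = Σ v_i r_i = 1·12 + 2·2 + 9·9 + 12·4 + 2·7 = 159 ≡ 3.
  S_1 = Σ v_i α_i r_i = 1·5·12 + 2·6·2 + 9·1·9 + 12·11·4 + 2·12·7 = 861 ≡ 3.
  α_i^2 mod 13 = [12, 10, 1, 4, 1].
  S_2 = Σ v_i α_i^2 r_i = 1·12·12 + 2·10·2 + 9·1·9 + 12·4·4 + 2·1·7 = 471 ≡ 3.
  S = (3, 3, 3) ≠ 0, so r is not a codeword (an error is present).
Step 3: locate the error. For a single error e at position i, S_ℓ = v_i·e·α_i^ℓ, so α_err = S_1/S_0.
  S_0^{−1} = 3^{−1} = 9 (mod 13), so α_err = 3·9 = 27 ≡ 1 = α_3. Error position i = 3.
  Consistency check: S_2/S_1 = 3·9 = 27 ≡ 1 = α_err ✓ (single-error assumption holds).
Step 4: error magnitude e = S_0/v_3 = S_0·∏_{j≠3}(α_3 − α_j) = 3·3 = 9 ≡ 9 (mod 13).
Step 5: correct position 3: c_3 = r_3 − e = 9 − 9 ≡ 0 (mod 13). Hence c = [12, 2, 0, 4, 7].
  Check: interpolating c through the α_i gives m(x) = 10 + 3·x (degree < 2) with m(α_i) = c_i for every i, so c is indeed a codeword.


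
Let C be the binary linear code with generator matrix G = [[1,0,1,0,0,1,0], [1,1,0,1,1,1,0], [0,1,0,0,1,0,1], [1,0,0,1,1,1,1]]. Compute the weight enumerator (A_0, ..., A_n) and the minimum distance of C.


Weight distribution: A_0 = 1, A_1 = 1, A_2 = 1, A_3 = 4, A_4 = 5, A_5 = 3, A_6 = 1. Minimum distance d = 1.

Enumerate all 2^4 = 16 messages m ∈ F_2^4.
For each, compute codeword c = mG in F_2^7, then tally its weight.
  m = 0000 → c = 0000000, weight = 0.
  m = 1000 → c = 1010010, weight = 3.
  m = 0100 → c = 1101110, weight = 5.
  m = 1100 → c = 0111100, weight = 4.
  m = 0010 → c = 0100101, weight = 3.
  m = 1010 → c = 1110111, weight = 6.
  m = 0110 → c = 1001011, weight = 4.
  m = 1110 → c = 0011001, weight = 3.
  m = 0001 → c = 1001111, weight = 5.
  m = 1001 → c = 0011101, weight = 4.
  m = 0101 → c = 0100001, weight = 2.
  m = 1101 → c = 1110011, weight = 5.
  m = 0011 → c = 1101010, weight = 4.
  m = 1011 → c = 0111000, weight = 3.
  m = 0111 → c = 0000100, weight = 1.
  m = 1111 → c = 1010110, weight = 4.
Tally weights:
  weight 0: 1 codewords.
  weight 1: 1 codewords.
  weight 2: 1 codewords.
  weight 3: 4 codewords.
  weight 4: 5 codewords.
  weight 5: 3 codewords.
  weight 6: 1 codewords.
Minimum distance d = smallest w > 0 with A_w > 0 = 1.
Sanity: Σ A_w = 16 = 2^4 = 16 ✓.


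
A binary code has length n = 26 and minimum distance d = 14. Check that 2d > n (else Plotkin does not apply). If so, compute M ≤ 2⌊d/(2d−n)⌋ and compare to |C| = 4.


Plotkin bound M ≤ 14; given |C| = 4 ≤ bound (satisfied).

Check applicability: 2d = 28, n = 26.
2d − n = 2 > 0, so Plotkin applies.
Compute d/(2d−n) = 14/2 ≈ 7.0000.
⌊d/(2d−n)⌋ = 7.
Plotkin bound: M ≤ 2·7 = 14.
Given |C| = 4, check: satisfied.
This |C| is below the Plotkin bound.


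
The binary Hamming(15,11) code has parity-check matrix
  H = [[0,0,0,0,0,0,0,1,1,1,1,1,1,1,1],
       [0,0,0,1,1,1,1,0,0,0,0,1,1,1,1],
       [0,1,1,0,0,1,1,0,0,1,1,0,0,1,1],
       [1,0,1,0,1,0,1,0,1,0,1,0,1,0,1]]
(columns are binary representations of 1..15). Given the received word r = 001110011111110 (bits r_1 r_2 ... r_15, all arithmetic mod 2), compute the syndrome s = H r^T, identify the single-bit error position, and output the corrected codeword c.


s = (1, 1, 0, 1)^T, error position = 13, corrected codeword c = 001110011111010

Compute s = H r^T mod 2 one row at a time:
  s_1 = 1 + 1 + 1 + 1 + 1 + 1 + 1 + 0 = 7 ≡ 1 (mod 2).
  s_2 = 1 + 1 + 0 + 0 + 1 + 1 + 1 + 0 = 5 ≡ 1 (mod 2).
  s_3 = 0 + 1 + 0 + 0 + 1 + 1 + 1 + 0 = 4 ≡ 0 (mod 2).
  s_4 = 0 + 1 + 1 + 0 + 1 + 1 + 1 + 0 = 5 ≡ 1 (mod 2).
s = (1, 1, 0, 1)^T — this equals column 13 of H (binary 1101), so error is at position 13.
Correct: flip bit 13 of r = 001110011111110 to get c = 001110011111010.


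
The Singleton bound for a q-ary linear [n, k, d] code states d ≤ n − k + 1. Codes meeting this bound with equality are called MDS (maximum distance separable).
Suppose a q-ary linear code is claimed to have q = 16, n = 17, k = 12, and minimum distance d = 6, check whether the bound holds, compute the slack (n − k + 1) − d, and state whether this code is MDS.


Singleton RHS = n − k + 1 = 6, slack = 0, bound satisfied, MDS.

Singleton bound: d ≤ n − k + 1.
Here n = 17, k = 12, so n − k + 1 = 6.
Given d = 6, check d ≤ 6: YES.
Slack = (n − k + 1) − d = 0.
The code is MDS (slack = 0).
Description: the claimed parameters are [17, 12, 6]_16; such a code would be MDS (meets Singleton bound).


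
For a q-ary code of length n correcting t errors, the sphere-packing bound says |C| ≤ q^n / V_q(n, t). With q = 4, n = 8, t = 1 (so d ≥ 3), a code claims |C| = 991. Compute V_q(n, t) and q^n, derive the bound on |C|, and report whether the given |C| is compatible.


V_q(n, t) = 25, q^n = 65536, Hamming bound = 2621, |C| = 991 ≤ bound (satisfied).

Step 1: Compute V_q(n, t) = Σ_{j=0}^1 C(n, j) (q−1)^j.
  j = 0: C(8,0)·(3)^0 = 1·1 = 1.
  j = 1: C(8,1)·(3)^1 = 8·3 = 24.
  V_q(n, t) = 1 + 24 = 25.
Step 2: q^n = 4^8 = 65536.
Step 3: Hamming bound ⌊q^n / V_q(n,t)⌋ = ⌊65536/25⌋ = 2621.
Step 4: Compare |C| = 991 to 2621: satisfied.
The claimed |C| lies below the Hamming bound.


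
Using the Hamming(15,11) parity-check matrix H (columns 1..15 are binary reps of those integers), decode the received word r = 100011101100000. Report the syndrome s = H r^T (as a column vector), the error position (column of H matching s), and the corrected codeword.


s = (0, 1, 1, 0)^T, error position = 6, corrected codeword c = 100010101100000

Compute s = H r^T mod 2 one row at a time:
  s_1 = 0 + 1 + 1 + 0 + 0 + 0 + 0 + 0 = 2 ≡ 0 (mod 2).
  s_2 = 0 + 1 + 1 + 1 + 0 + 0 + 0 + 0 = 3 ≡ 1 (mod 2).
  s_3 = 0 + 0 + 1 + 1 + 1 + 0 + 0 + 0 = 3 ≡ 1 (mod 2).
  s_4 = 1 + 0 + 1 + 1 + 1 + 0 + 0 + 0 = 4 ≡ 0 (mod 2).
s = (0, 1, 1, 0)^T — this equals column 6 of H (binary 0110), so error is at position 6.
Correct: flip bit 6 of r = 100011101100000 to get c = 100010101100000.


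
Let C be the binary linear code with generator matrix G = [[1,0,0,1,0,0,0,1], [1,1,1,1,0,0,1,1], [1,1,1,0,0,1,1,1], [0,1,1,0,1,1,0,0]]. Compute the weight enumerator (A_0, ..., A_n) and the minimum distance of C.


Weight distribution: A_0 = 1, A_2 = 1, A_3 = 5, A_4 = 3, A_5 = 2, A_6 = 3, A_7 = 1. Minimum distance d = 2.

Enumerate all 2^4 = 16 messages m ∈ F_2^4.
For each, compute codeword c = mG in F_2^8, then tally its weight.
  m = 0000 → c = 00000000, weight = 0.
  m = 1000 → c = 10010001, weight = 3.
  m = 0100 → c = 11110011, weight = 6.
  m = 1100 → c = 01100010, weight = 3.
  m = 0010 → c = 11100111, weight = 6.
  m = 1010 → c = 01110110, weight = 5.
  m = 0110 → c = 00010100, weight = 2.
  m = 1110 → c = 10000101, weight = 3.
  m = 0001 → c = 01101100, weight = 4.
  m = 1001 → c = 11111101, weight = 7.
  m = 0101 → c = 10011111, weight = 6.
  m = 1101 → c = 00001110, weight = 3.
  m = 0011 → c = 10001011, weight = 4.
  m = 1011 → c = 00011010, weight = 3.
  m = 0111 → c = 01111000, weight = 4.
  m = 1111 → c = 11101001, weight = 5.
Tally weights:
  weight 0: 1 codewords.
  weight 2: 1 codewords.
  weight 3: 5 codewords.
  weight 4: 3 codewords.
  weight 5: 2 codewords.
  weight 6: 3 codewords.
  weight 7: 1 codewords.
Minimum distance d = smallest w > 0 with A_w > 0 = 2.
Sanity: Σ A_w = 16 = 2^4 = 16 ✓.


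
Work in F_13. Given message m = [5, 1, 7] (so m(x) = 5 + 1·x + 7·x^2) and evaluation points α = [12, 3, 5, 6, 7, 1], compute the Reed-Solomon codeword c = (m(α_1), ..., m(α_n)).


c = [11, 6, 3, 3, 4, 0]

Message polynomial: m(x) = 5 + 1·x + 7·x^2 (mod 13).
For each evaluation point α_i, compute m(α_i) mod 13:
  α_1 = 12: Horner steps 7 → 7 → 11, so m(12) = 11.
  α_2 = 3: Horner steps 7 → 9 → 6, so m(3) = 6.
  α_3 = 5: Horner steps 7 → 10 → 3, so m(5) = 3.
  α_4 = 6: Horner steps 7 → 4 → 3, so m(6) = 3.
  α_5 = 7: Horner steps 7 → 11 → 4, so m(7) = 4.
  α_6 = 1: Horner steps 7 → 8 → 0, so m(1) = 0.
Codeword c = [11, 6, 3, 3, 4, 0] ∈ F_13^6.


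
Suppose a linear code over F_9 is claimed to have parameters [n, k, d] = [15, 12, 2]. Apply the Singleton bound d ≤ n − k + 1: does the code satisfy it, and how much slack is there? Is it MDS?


Singleton RHS = n − k + 1 = 4, slack = 2, bound satisfied, not MDS.

Singleton bound: d ≤ n − k + 1.
Here n = 15, k = 12, so n − k + 1 = 4.
Given d = 2, check d ≤ 4: YES.
Slack = (n − k + 1) − d = 2.
The code is NOT MDS (slack = 2 > 0).
Description: the claimed parameters are [15, 12, 2]_9; such a code would be non-MDS.


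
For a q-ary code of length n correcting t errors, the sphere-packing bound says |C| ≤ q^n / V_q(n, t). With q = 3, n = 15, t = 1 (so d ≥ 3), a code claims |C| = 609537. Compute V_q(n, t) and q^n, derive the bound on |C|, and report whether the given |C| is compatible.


V_q(n, t) = 31, q^n = 14348907, Hamming bound = 462867, |C| = 609537 > bound (violated).

Step 1: Compute V_q(n, t) = Σ_{j=0}^1 C(n, j) (q−1)^j.
  j = 0: C(15,0)·(2)^0 = 1·1 = 1.
  j = 1: C(15,1)·(2)^1 = 15·2 = 30.
  V_q(n, t) = 1 + 30 = 31.
Step 2: q^n = 3^15 = 14348907.
Step 3: Hamming bound ⌊q^n / V_q(n,t)⌋ = ⌊14348907/31⌋ = 462867.
Step 4: Compare |C| = 609537 to 462867: violated.
The claimed |C| lies above the Hamming bound, so no 3-ary code of length 15 with d ≥ 3 can have 609537 codewords.


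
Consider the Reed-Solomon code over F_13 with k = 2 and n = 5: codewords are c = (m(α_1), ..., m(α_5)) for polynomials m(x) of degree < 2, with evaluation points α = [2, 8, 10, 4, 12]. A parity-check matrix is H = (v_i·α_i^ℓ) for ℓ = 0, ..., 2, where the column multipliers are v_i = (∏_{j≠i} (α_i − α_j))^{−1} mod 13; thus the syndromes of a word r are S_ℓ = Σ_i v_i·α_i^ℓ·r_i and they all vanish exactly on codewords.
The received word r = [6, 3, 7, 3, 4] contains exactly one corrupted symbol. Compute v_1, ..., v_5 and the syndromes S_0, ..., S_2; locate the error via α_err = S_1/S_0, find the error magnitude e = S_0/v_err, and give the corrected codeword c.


S = (11, 10, 2), error at position 2, error magnitude e = 6, c = [6, 10, 7, 3, 4].

Step 1: column multipliers v_i = (∏_{j≠i}(α_i − α_j))^{−1} mod 13.
  i = 1 (α = 2): (2−8)(2−10)(2−4)(2−12) = (−6)·(−8)·(−2)·(−10) = 960 ≡ 11, so v_1 = 11^{−1} = 6 (mod 13).
  i = 2 (α = 8): (8−2)(8−10)(8−4)(8−12) = 6·(−2)·4·(−4) = 192 ≡ 10, so v_2 = 10^{−1} = 4 (mod 13).
  i = 3 (α = 10): (10−2)(10−8)(10−4)(10−12) = 8·2·6·(−2) = −192 ≡ 3, so v_3 = 3^{−1} = 9 (mod 13).
  i = 4 (α = 4): (4−2)(4−8)(4−10)(4−12) = 2·(−4)·(−6)·(−8) = −384 ≡ 6, so v_4 = 6^{−1} = 11 (mod 13).
  i = 5 (α = 12): (12−2)(12−8)(12−10)(12−4) = 10·4·2·8 = 640 ≡ 3, so v_5 = 3^{−1} = 9 (mod 13).
  v = [6, 4, 9, 11, 9].
Step 2: syndromes of r = [6, 3, 7, 3, 4] (all sums mod 13).
  S_0 = Σ v_i r_i = 6·6 + 4·3 + 9·7 + 11·3 + 9·4 = 180 ≡ 11.
  S_1 = Σ v_i α_i r_i = 6·2·6 + 4·8·3 + 9·10·7 + 11·4·3 + 9·12·4 = 1362 ≡ 10.
  α_i^2 mod 13 = [4, 12, 9, 3, 1].
  S_2 = Σ v_i α_i^2 r_i = 6·4·6 + 4·12·3 + 9·9·7 + 11·3·3 + 9·1·4 = 990 ≡ 2.
  S = (11, 10, 2) ≠ 0, so r is not a codeword (an error is present).
Step 3: locate the error. For a single error e at position i, S_ℓ = v_i·e·α_i^ℓ, so α_err = S_1/S_0.
  S_0^{−1} = 11^{−1} = 6 (mod 13), so α_err = 10·6 = 60 ≡ 8 = α_2. Error position i = 2.
  Consistency check: S_2/S_1 = 2·4 = 8 ≡ 8 = α_err ✓ (single-error assumption holds).
Step 4: error magnitude e = S_0/v_2 = S_0·∏_{j≠2}(α_2 − α_j) = 11·10 = 110 ≡ 6 (mod 13).
Step 5: correct position 2: c_2 = r_2 − e = 3 − 6 ≡ 10 (mod 13). Hence c = [6, 10, 7, 3, 4].
  Check: interpolating c through the α_i gives m(x) = 9 + 5·x (degree < 2) with m(α_i) = c_i for every i, so c is indeed a codeword.


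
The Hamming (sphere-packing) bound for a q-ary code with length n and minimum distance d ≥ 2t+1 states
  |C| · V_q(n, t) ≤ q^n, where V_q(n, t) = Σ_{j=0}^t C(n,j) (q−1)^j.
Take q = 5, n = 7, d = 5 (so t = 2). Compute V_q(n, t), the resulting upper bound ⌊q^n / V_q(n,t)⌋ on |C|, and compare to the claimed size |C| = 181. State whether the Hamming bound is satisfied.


V_q(n, t) = 365, q^n = 78125, Hamming bound = 214, |C| = 181 ≤ bound (satisfied).

Step 1: Compute V_q(n, t) = Σ_{j=0}^2 C(n, j) (q−1)^j.
  j = 0: C(7,0)·(4)^0 = 1·1 = 1.
  j = 1: C(7,1)·(4)^1 = 7·4 = 28.
  j = 2: C(7,2)·(4)^2 = 21·16 = 336.
  V_q(n, t) = 1 + 28 + 336 = 365.
Step 2: q^n = 5^7 = 78125.
Step 3: Hamming bound ⌊q^n / V_q(n,t)⌋ = ⌊78125/365⌋ = 214.
Step 4: Compare |C| = 181 to 214: satisfied.
The claimed |C| lies below the Hamming bound.


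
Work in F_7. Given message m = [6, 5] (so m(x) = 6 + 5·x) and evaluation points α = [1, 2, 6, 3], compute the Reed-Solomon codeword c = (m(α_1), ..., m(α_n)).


c = [4, 2, 1, 0]

Message polynomial: m(x) = 6 + 5·x (mod 7).
For each evaluation point α_i, compute m(α_i) mod 7:
  α_1 = 1: Horner steps 5 → 4, so m(1) = 4.
  α_2 = 2: Horner steps 5 → 2, so m(2) = 2.
  α_3 = 6: Horner steps 5 → 1, so m(6) = 1.
  α_4 = 3: Horner steps 5 → 0, so m(3) = 0.
Codeword c = [4, 2, 1, 0] ∈ F_7^4.


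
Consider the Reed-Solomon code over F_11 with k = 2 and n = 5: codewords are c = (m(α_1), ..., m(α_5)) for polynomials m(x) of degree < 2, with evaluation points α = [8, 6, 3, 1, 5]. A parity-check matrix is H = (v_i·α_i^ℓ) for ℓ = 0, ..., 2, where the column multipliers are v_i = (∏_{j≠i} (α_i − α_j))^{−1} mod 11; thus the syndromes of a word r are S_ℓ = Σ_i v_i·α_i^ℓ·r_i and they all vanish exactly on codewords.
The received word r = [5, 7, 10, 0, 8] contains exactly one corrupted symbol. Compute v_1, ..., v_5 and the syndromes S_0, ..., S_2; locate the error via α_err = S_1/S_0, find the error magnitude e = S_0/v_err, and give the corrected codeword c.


S = (2, 2, 2), error at position 4, error magnitude e = 10, c = [5, 7, 10, 1, 8].

Step 1: column multipliers v_i = (∏_{j≠i}(α_i − α_j))^{−1} mod 11.
  i = 1 (α = 8): (8−6)(8−3)(8−1)(8−5) = 2·5·7·3 = 210 ≡ 1, so v_1 = 1^{−1} = 1 (mod 11).
  i = 2 (α = 6): (6−8)(6−3)(6−1)(6−5) = (−2)·3·5·1 = −30 ≡ 3, so v_2 = 3^{−1} = 4 (mod 11).
  i = 3 (α = 3): (3−8)(3−6)(3−1)(3−5) = (−5)·(−3)·2·(−2) = −60 ≡ 6, so v_3 = 6^{−1} = 2 (mod 11).
  i = 4 (α = 1): (1−8)(1−6)(1−3)(1−5) = (−7)·(−5)·(−2)·(−4) = 280 ≡ 5, so v_4 = 5^{−1} = 9 (mod 11).
  i = 5 (α = 5): (5−8)(5−6)(5−3)(5−1) = (−3)·(−1)·2·4 = 24 ≡ 2, so v_5 = 2^{−1} = 6 (mod 11).
  v = [1, 4, 2, 9, 6].
Step 2: syndromes of r = [5, 7, 10, 0, 8] (all sums mod 11).
  S_0 = Σ v_i r_i = 1·5 + 4·7 + 2·10 + 9·0 + 6·8 = 101 ≡ 2.
  S_1 = Σ v_i α_i r_i = 1·8·5 + 4·6·7 + 2·3·10 + 9·1·0 + 6·5·8 = 508 ≡ 2.
  α_i^2 mod 11 = [9, 3, 9, 1, 3].
  S_2 = Σ v_i α_i^2 r_i = 1·9·5 + 4·3·7 + 2·9·10 + 9·1·0 + 6·3·8 = 453 ≡ 2.
  S = (2, 2, 2) ≠ 0, so r is not a codeword (an error is present).
Step 3: locate the error. For a single error e at position i, S_ℓ = v_i·e·α_i^ℓ, so α_err = S_1/S_0.
  S_0^{−1} = 2^{−1} = 6 (mod 11), so α_err = 2·6 = 12 ≡ 1 = α_4. Error position i = 4.
  Consistency check: S_2/S_1 = 2·6 = 12 ≡ 1 = α_err ✓ (single-error assumption holds).
Step 4: error magnitude e = S_0/v_4 = S_0·∏_{j≠4}(α_4 − α_j) = 2·5 = 10 ≡ 10 (mod 11).
Step 5: correct position 4: c_4 = r_4 − e = 0 − 10 ≡ 1 (mod 11). Hence c = [5, 7, 10, 1, 8].
  Check: interpolating c through the α_i gives m(x) = 2 + 10·x (degree < 2) with m(α_i) = c_i for every i, so c is indeed a codeword.


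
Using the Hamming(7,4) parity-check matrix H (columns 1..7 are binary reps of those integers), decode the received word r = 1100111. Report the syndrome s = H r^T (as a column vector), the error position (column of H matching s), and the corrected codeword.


s = (1, 1, 1)^T, error position = 7, corrected codeword c = 1100110

Compute s = H r^T mod 2 one row at a time:
  s_1 = 0 + 1 + 1 + 1 = 3 ≡ 1 (mod 2).
  s_2 = 1 + 0 + 1 + 1 = 3 ≡ 1 (mod 2).
  s_3 = 1 + 0 + 1 + 1 = 3 ≡ 1 (mod 2).
s = (1, 1, 1)^T — this equals column 7 of H (binary 111), so error is at position 7.
Correct: flip bit 7 of r = 1100111 to get c = 1100110.


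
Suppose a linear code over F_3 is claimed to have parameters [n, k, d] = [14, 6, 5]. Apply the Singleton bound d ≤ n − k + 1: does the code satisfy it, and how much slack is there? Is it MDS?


Singleton RHS = n − k + 1 = 9, slack = 4, bound satisfied, not MDS.

Singleton bound: d ≤ n − k + 1.
Here n = 14, k = 6, so n − k + 1 = 9.
Given d = 5, check d ≤ 9: YES.
Slack = (n − k + 1) − d = 4.
The code is NOT MDS (slack = 4 > 0).
Description: the claimed parameters are [14, 6, 5]_3; such a code would be non-MDS.


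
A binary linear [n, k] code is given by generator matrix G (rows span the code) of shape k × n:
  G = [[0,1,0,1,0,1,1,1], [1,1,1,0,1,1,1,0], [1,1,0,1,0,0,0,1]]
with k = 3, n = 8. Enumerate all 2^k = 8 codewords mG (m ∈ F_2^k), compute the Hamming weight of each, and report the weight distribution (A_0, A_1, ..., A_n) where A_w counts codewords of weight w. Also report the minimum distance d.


Weight distribution: A_0 = 1, A_3 = 2, A_4 = 1, A_5 = 2, A_6 = 2. Minimum distance d = 3.

Enumerate all 2^3 = 8 messages m ∈ F_2^3.
For each, compute codeword c = mG in F_2^8, then tally its weight.
  m = 000 → c = 00000000, weight = 0.
  m = 100 → c = 01010111, weight = 5.
  m = 010 → c = 11101110, weight = 6.
  m = 110 → c = 10111001, weight = 5.
  m = 001 → c = 11010001, weight = 4.
  m = 101 → c = 10000110, weight = 3.
  m = 011 → c = 00111111, weight = 6.
  m = 111 → c = 01101000, weight = 3.
Tally weights:
  weight 0: 1 codewords.
  weight 3: 2 codewords.
  weight 4: 1 codewords.
  weight 5: 2 codewords.
  weight 6: 2 codewords.
Minimum distance d = smallest w > 0 with A_w > 0 = 3.
Sanity: Σ A_w = 8 = 2^3 = 8 ✓.


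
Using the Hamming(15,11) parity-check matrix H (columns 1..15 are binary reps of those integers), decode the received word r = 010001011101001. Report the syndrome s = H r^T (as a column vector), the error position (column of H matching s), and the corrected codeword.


s = (1, 1, 0, 0)^T, error position = 12, corrected codeword c = 010001011100001

Compute s = H r^T mod 2 one row at a time:
  s_1 = 1 + 1 + 1 + 0 + 1 + 0 + 0 + 1 = 5 ≡ 1 (mod 2).
  s_2 = 0 + 0 + 1 + 0 + 1 + 0 + 0 + 1 = 3 ≡ 1 (mod 2).
  s_3 = 1 + 0 + 1 + 0 + 1 + 0 + 0 + 1 = 4 ≡ 0 (mod 2).
  s_4 = 0 + 0 + 0 + 0 + 1 + 0 + 0 + 1 = 2 ≡ 0 (mod 2).
s = (1, 1, 0, 0)^T — this equals column 12 of H (binary 1100), so error is at position 12.
Correct: flip bit 12 of r = 010001011101001 to get c = 010001011100001.


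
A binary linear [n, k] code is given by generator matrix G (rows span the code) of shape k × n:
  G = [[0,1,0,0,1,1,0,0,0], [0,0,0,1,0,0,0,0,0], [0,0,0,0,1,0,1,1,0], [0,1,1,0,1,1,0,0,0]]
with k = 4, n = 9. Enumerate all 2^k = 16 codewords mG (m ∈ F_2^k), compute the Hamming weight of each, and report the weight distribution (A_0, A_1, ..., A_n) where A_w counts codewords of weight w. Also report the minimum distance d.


Weight distribution: A_0 = 1, A_1 = 2, A_2 = 1, A_3 = 2, A_4 = 5, A_5 = 4, A_6 = 1. Minimum distance d = 1.

Enumerate all 2^4 = 16 messages m ∈ F_2^4.
For each, compute codeword c = mG in F_2^9, then tally its weight.
  m = 0000 → c = 000000000, weight = 0.
  m = 1000 → c = 010011000, weight = 3.
  m = 0100 → c = 000100000, weight = 1.
  m = 1100 → c = 010111000, weight = 4.
  m = 0010 → c = 000010110, weight = 3.
  m = 1010 → c = 010001110, weight = 4.
  m = 0110 → c = 000110110, weight = 4.
  m = 1110 → c = 010101110, weight = 5.
  m = 0001 → c = 011011000, weight = 4.
  m = 1001 → c = 001000000, weight = 1.
  m = 0101 → c = 011111000, weight = 5.
  m = 1101 → c = 001100000, weight = 2.
  m = 0011 → c = 011001110, weight = 5.
  m = 1011 → c = 001010110, weight = 4.
  m = 0111 → c = 011101110, weight = 6.
  m = 1111 → c = 001110110, weight = 5.
Tally weights:
  weight 0: 1 codewords.
  weight 1: 2 codewords.
  weight 2: 1 codewords.
  weight 3: 2 codewords.
  weight 4: 5 codewords.
  weight 5: 4 codewords.
  weight 6: 1 codewords.
Minimum distance d = smallest w > 0 with A_w > 0 = 1.
Sanity: Σ A_w = 16 = 2^4 = 16 ✓.


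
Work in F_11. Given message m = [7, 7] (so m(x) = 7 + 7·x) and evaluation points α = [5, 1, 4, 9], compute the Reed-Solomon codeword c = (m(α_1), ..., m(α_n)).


c = [9, 3, 2, 4]

Message polynomial: m(x) = 7 + 7·x (mod 11).
For each evaluation point α_i, compute m(α_i) mod 11:
  α_1 = 5: Horner steps 7 → 9, so m(5) = 9.
  α_2 = 1: Horner steps 7 → 3, so m(1) = 3.
  α_3 = 4: Horner steps 7 → 2, so m(4) = 2.
  α_4 = 9: Horner steps 7 → 4, so m(9) = 4.
Codeword c = [9, 3, 2, 4] ∈ F_11^4.


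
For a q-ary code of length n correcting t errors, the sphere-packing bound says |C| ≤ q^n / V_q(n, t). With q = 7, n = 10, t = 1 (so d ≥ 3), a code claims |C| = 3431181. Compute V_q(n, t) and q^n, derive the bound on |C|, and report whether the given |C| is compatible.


V_q(n, t) = 61, q^n = 282475249, Hamming bound = 4630741, |C| = 3431181 ≤ bound (satisfied).

Step 1: Compute V_q(n, t) = Σ_{j=0}^1 C(n, j) (q−1)^j.
  j = 0: C(10,0)·(6)^0 = 1·1 = 1.
  j = 1: C(10,1)·(6)^1 = 10·6 = 60.
  V_q(n, t) = 1 + 60 = 61.
Step 2: q^n = 7^10 = 282475249.
Step 3: Hamming bound ⌊q^n / V_q(n,t)⌋ = ⌊282475249/61⌋ = 4630741.
Step 4: Compare |C| = 3431181 to 4630741: satisfied.
The claimed |C| lies below the Hamming bound.


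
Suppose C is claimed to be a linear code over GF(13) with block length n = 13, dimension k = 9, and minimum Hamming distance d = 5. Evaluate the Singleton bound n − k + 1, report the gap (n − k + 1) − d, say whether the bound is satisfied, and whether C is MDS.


Singleton RHS = n − k + 1 = 5, slack = 0, bound satisfied, MDS.

Singleton bound: d ≤ n − k + 1.
Here n = 13, k = 9, so n − k + 1 = 5.
Given d = 5, check d ≤ 5: YES.
Slack = (n − k + 1) − d = 0.
The code is MDS (slack = 0).
Description: the claimed parameters are [13, 9, 5]_13; such a code would be MDS (meets Singleton bound).


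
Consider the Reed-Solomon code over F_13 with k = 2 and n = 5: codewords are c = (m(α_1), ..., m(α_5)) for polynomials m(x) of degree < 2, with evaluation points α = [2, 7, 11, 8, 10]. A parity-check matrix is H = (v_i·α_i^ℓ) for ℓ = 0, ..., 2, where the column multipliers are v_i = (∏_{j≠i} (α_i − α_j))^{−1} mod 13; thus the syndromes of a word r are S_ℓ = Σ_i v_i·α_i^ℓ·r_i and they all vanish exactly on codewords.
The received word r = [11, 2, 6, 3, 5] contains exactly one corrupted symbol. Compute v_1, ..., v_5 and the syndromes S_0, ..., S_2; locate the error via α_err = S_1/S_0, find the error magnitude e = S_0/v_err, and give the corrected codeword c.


S = (7, 1, 2), error at position 1, error magnitude e = 1, c = [10, 2, 6, 3, 5].

Step 1: column multipliers v_i = (∏_{j≠i}(α_i − α_j))^{−1} mod 13.
  i = 1 (α = 2): (2−7)(2−11)(2−8)(2−10) = (−5)·(−9)·(−6)·(−8) = 2160 ≡ 2, so v_1 = 2^{−1} = 7 (mod 13).
  i = 2 (α = 7): (7−2)(7−11)(7−8)(7−10) = 5·(−4)·(−1)·(−3) = −60 ≡ 5, so v_2 = 5^{−1} = 8 (mod 13).
  i = 3 (α = 11): (11−2)(11−7)(11−8)(11−10) = 9·4·3·1 = 108 ≡ 4, so v_3 = 4^{−1} = 10 (mod 13).
  i = 4 (α = 8): (8−2)(8−7)(8−11)(8−10) = 6·1·(−3)·(−2) = 36 ≡ 10, so v_4 = 10^{−1} = 4 (mod 13).
  i = 5 (α = 10): (10−2)(10−7)(10−11)(10−8) = 8·3·(−1)·2 = −48 ≡ 4, so v_5 = 4^{−1} = 10 (mod 13).
  v = [7, 8, 10, 4, 10].
Step 2: syndromes of r = [11, 2, 6, 3, 5] (all sums mod 13).
  S_0 = Σ v_i r_i = 7·11 + 8·2 + 10·6 + 4·3 + 10·5 = 215 ≡ 7.
  S_1 = Σ v_i α_i r_i = 7·2·11 + 8·7·2 + 10·11·6 + 4·8·3 + 10·10·5 = 1522 ≡ 1.
  α_i^2 mod 13 = [4, 10, 4, 12, 9].
  S_2 = Σ v_i α_i^2 r_i = 7·4·11 + 8·10·2 + 10·4·6 + 4·12·3 + 10·9·5 = 1302 ≡ 2.
  S = (7, 1, 2) ≠ 0, so r is not a codeword (an error is present).
Step 3: locate the error. For a single error e at position i, S_ℓ = v_i·e·α_i^ℓ, so α_err = S_1/S_0.
  S_0^{−1} = 7^{−1} = 2 (mod 13), so α_err = 1·2 = 2 ≡ 2 = α_1. Error position i = 1.
  Consistency check: S_2/S_1 = 2·1 = 2 ≡ 2 = α_err ✓ (single-error assumption holds).
Step 4: error magnitude e = S_0/v_1 = S_0·∏_{j≠1}(α_1 − α_j) = 7·2 = 14 ≡ 1 (mod 13).
Step 5: correct position 1: c_1 = r_1 − e = 11 − 1 ≡ 10 (mod 13). Hence c = [10, 2, 6, 3, 5].
  Check: interpolating c through the α_i gives m(x) = 8 + 1·x (degree < 2) with m(α_i) = c_i for every i, so c is indeed a codeword.


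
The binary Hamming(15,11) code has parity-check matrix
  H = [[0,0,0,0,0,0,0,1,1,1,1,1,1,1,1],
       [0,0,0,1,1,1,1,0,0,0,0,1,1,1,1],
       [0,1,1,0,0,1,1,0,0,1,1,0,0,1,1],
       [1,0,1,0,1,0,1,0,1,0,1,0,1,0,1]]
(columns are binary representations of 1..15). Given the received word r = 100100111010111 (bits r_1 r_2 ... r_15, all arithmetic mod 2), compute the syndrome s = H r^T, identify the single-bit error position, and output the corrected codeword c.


s = (0, 1, 0, 0)^T, error position = 4, corrected codeword c = 100000111010111

Compute s = H r^T mod 2 one row at a time:
  s_1 = 1 + 1 + 0 + 1 + 0 + 1 + 1 + 1 = 6 ≡ 0 (mod 2).
  s_2 = 1 + 0 + 0 + 1 + 0 + 1 + 1 + 1 = 5 ≡ 1 (mod 2).
  s_3 = 0 + 0 + 0 + 1 + 0 + 1 + 1 + 1 = 4 ≡ 0 (mod 2).
  s_4 = 1 + 0 + 0 + 1 + 1 + 1 + 1 + 1 = 6 ≡ 0 (mod 2).
s = (0, 1, 0, 0)^T — this equals column 4 of H (binary 0100), so error is at position 4.
Correct: flip bit 4 of r = 100100111010111 to get c = 100000111010111.


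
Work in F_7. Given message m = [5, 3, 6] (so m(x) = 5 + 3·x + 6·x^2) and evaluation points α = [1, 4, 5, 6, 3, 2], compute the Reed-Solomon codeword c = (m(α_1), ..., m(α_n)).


c = [0, 1, 2, 1, 5, 0]

Message polynomial: m(x) = 5 + 3·x + 6·x^2 (mod 7).
For each evaluation point α_i, compute m(α_i) mod 7:
  α_1 = 1: Horner steps 6 → 2 → 0, so m(1) = 0.
  α_2 = 4: Horner steps 6 → 6 → 1, so m(4) = 1.
  α_3 = 5: Horner steps 6 → 5 → 2, so m(5) = 2.
  α_4 = 6: Horner steps 6 → 4 → 1, so m(6) = 1.
  α_5 = 3: Horner steps 6 → 0 → 5, so m(3) = 5.
  α_6 = 2: Horner steps 6 → 1 → 0, so m(2) = 0.
Codeword c = [0, 1, 2, 1, 5, 0] ∈ F_7^6.


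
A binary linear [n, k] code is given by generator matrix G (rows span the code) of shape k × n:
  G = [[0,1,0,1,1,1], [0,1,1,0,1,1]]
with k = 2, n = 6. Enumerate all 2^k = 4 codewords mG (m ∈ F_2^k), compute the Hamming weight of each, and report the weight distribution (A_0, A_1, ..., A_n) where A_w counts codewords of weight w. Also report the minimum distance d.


Weight distribution: A_0 = 1, A_2 = 1, A_4 = 2. Minimum distance d = 2.

Enumerate all 2^2 = 4 messages m ∈ F_2^2.
For each, compute codeword c = mG in F_2^6, then tally its weight.
  m = 00 → c = 000000, weight = 0.
  m = 10 → c = 010111, weight = 4.
  m = 01 → c = 011011, weight = 4.
  m = 11 → c = 001100, weight = 2.
Tally weights:
  weight 0: 1 codewords.
  weight 2: 1 codewords.
  weight 4: 2 codewords.
Minimum distance d = smallest w > 0 with A_w > 0 = 2.
Sanity: Σ A_w = 4 = 2^2 = 4 ✓.


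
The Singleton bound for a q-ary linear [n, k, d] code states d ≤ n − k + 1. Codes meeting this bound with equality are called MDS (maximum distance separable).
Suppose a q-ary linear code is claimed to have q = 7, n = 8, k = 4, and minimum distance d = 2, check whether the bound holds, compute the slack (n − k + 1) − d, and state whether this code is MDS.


Singleton RHS = n − k + 1 = 5, slack = 3, bound satisfied, not MDS.

Singleton bound: d ≤ n − k + 1.
Here n = 8, k = 4, so n − k + 1 = 5.
Given d = 2, check d ≤ 5: YES.
Slack = (n − k + 1) − d = 3.
The code is NOT MDS (slack = 3 > 0).
Description: the claimed parameters are [8, 4, 2]_7; such a code would be non-MDS.


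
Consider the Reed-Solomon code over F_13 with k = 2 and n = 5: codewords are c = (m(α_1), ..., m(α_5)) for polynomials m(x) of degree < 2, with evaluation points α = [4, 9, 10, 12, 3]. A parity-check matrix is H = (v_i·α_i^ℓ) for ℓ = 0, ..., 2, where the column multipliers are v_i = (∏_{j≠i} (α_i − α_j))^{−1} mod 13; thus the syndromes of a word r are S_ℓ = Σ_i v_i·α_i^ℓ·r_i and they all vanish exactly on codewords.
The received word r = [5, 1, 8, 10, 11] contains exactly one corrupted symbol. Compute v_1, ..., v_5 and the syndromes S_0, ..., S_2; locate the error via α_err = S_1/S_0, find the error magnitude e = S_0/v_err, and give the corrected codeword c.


S = (9, 4, 9), error at position 4, error magnitude e = 1, c = [5, 1, 8, 9, 11].

Step 1: column multipliers v_i = (∏_{j≠i}(α_i − α_j))^{−1} mod 13.
  i = 1 (α = 4): (4−9)(4−10)(4−12)(4−3) = (−5)·(−6)·(−8)·1 = −240 ≡ 7, so v_1 = 7^{−1} = 2 (mod 13).
  i = 2 (α = 9): (9−4)(9−10)(9−12)(9−3) = 5·(−1)·(−3)·6 = 90 ≡ 12, so v_2 = 12^{−1} = 12 (mod 13).
  i = 3 (α = 10): (10−4)(10−9)(10−12)(10−3) = 6·1·(−2)·7 = −84 ≡ 7, so v_3 = 7^{−1} = 2 (mod 13).
  i = 4 (α = 12): (12−4)(12−9)(12−10)(12−3) = 8·3·2·9 = 432 ≡ 3, so v_4 = 3^{−1} = 9 (mod 13).
  i = 5 (α = 3): (3−4)(3−9)(3−10)(3−12) = (−1)·(−6)·(−7)·(−9) = 378 ≡ 1, so v_5 = 1^{−1} = 1 (mod 13).
  v = [2, 12, 2, 9, 1].
Step 2: syndromes of r = [5, 1, 8, 10, 11] (all sums mod 13).
  S_0 = Σ v_i r_i = 2·5 + 12·1 + 2·8 + 9·10 + 1·11 = 139 ≡ 9.
  S_1 = Σ v_i α_i r_i = 2·4·5 + 12·9·1 + 2·10·8 + 9·12·10 + 1·3·11 = 1421 ≡ 4.
  α_i^2 mod 13 = [3, 3, 9, 1, 9].
  S_2 = Σ v_i α_i^2 r_i = 2·3·5 + 12·3·1 + 2·9·8 + 9·1·10 + 1·9·11 = 399 ≡ 9.
  S = (9, 4, 9) ≠ 0, so r is not a codeword (an error is present).
Step 3: locate the error. For a single error e at position i, S_ℓ = v_i·e·α_i^ℓ, so α_err = S_1/S_0.
  S_0^{−1} = 9^{−1} = 3 (mod 13), so α_err = 4·3 = 12 ≡ 12 = α_4. Error position i = 4.
  Consistency check: S_2/S_1 = 9·10 = 90 ≡ 12 = α_err ✓ (single-error assumption holds).
Step 4: error magnitude e = S_0/v_4 = S_0·∏_{j≠4}(α_4 − α_j) = 9·3 = 27 ≡ 1 (mod 13).
Step 5: correct position 4: c_4 = r_4 − e = 10 − 1 ≡ 9 (mod 13). Hence c = [5, 1, 8, 9, 11].
  Check: interpolating c through the α_i gives m(x) = 3 + 7·x (degree < 2) with m(α_i) = c_i for every i, so c is indeed a codeword.


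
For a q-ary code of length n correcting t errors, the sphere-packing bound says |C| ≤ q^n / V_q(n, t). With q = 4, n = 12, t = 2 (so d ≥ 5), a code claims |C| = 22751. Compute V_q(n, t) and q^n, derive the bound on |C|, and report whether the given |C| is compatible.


V_q(n, t) = 631, q^n = 16777216, Hamming bound = 26588, |C| = 22751 ≤ bound (satisfied).

Step 1: Compute V_q(n, t) = Σ_{j=0}^2 C(n, j) (q−1)^j.
  j = 0: C(12,0)·(3)^0 = 1·1 = 1.
  j = 1: C(12,1)·(3)^1 = 12·3 = 36.
  j = 2: C(12,2)·(3)^2 = 66·9 = 594.
  V_q(n, t) = 1 + 36 + 594 = 631.
Step 2: q^n = 4^12 = 16777216.
Step 3: Hamming bound ⌊q^n / V_q(n,t)⌋ = ⌊16777216/631⌋ = 26588.
Step 4: Compare |C| = 22751 to 26588: satisfied.
The claimed |C| lies below the Hamming bound.


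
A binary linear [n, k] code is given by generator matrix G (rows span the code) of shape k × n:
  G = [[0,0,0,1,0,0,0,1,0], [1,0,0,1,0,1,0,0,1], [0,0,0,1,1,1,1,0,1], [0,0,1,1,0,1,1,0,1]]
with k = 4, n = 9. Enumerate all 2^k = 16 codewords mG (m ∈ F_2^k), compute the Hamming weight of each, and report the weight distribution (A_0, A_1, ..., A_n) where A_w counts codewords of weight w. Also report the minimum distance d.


Weight distribution: A_0 = 1, A_2 = 2, A_3 = 2, A_4 = 3, A_5 = 6, A_6 = 2. Minimum distance d = 2.

Enumerate all 2^4 = 16 messages m ∈ F_2^4.
For each, compute codeword c = mG in F_2^9, then tally its weight.
  m = 0000 → c = 000000000, weight = 0.
  m = 1000 → c = 000100010, weight = 2.
  m = 0100 → c = 100101001, weight = 4.
  m = 1100 → c = 100001011, weight = 4.
  m = 0010 → c = 000111101, weight = 5.
  m = 1010 → c = 000011111, weight = 5.
  m = 0110 → c = 100010100, weight = 3.
  m = 1110 → c = 100110110, weight = 5.
  m = 0001 → c = 001101101, weight = 5.
  m = 1001 → c = 001001111, weight = 5.
  m = 0101 → c = 101000100, weight = 3.
  m = 1101 → c = 101100110, weight = 5.
  m = 0011 → c = 001010000, weight = 2.
  m = 1011 → c = 001110010, weight = 4.
  m = 0111 → c = 101111001, weight = 6.
  m = 1111 → c = 101011011, weight = 6.
Tally weights:
  weight 0: 1 codewords.
  weight 2: 2 codewords.
  weight 3: 2 codewords.
  weight 4: 3 codewords.
  weight 5: 6 codewords.
  weight 6: 2 codewords.
Minimum distance d = smallest w > 0 with A_w > 0 = 2.
Sanity: Σ A_w = 16 = 2^4 = 16 ✓.


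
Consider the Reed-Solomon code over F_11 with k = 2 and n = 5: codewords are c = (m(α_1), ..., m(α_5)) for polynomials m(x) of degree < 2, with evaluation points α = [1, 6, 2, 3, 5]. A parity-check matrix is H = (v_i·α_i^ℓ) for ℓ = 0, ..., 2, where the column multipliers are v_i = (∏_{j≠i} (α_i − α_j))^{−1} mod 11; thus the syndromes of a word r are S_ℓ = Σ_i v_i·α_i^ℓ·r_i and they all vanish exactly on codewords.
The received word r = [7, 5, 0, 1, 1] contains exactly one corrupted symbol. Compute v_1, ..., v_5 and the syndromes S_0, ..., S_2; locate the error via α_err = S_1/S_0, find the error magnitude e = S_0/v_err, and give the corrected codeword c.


S = (8, 2, 6), error at position 4, error magnitude e = 8, c = [7, 5, 0, 4, 1].

Step 1: column multipliers v_i = (∏_{j≠i}(α_i − α_j))^{−1} mod 11.
  i = 1 (α = 1): (1−6)(1−2)(1−3)(1−5) = (−5)·(−1)·(−2)·(−4) = 40 ≡ 7, so v_1 = 7^{−1} = 8 (mod 11).
  i = 2 (α = 6): (6−1)(6−2)(6−3)(6−5) = 5·4·3·1 = 60 ≡ 5, so v_2 = 5^{−1} = 9 (mod 11).
  i = 3 (α = 2): (2−1)(2−6)(2−3)(2−5) = 1·(−4)·(−1)·(−3) = −12 ≡ 10, so v_3 = 10^{−1} = 10 (mod 11).
  i = 4 (α = 3): (3−1)(3−6)(3−2)(3−5) = 2·(−3)·1·(−2) = 12 ≡ 1, so v_4 = 1^{−1} = 1 (mod 11).
  i = 5 (α = 5): (5−1)(5−6)(5−2)(5−3) = 4·(−1)·3·2 = −24 ≡ 9, so v_5 = 9^{−1} = 5 (mod 11).
  v = [8, 9, 10, 1, 5].
Step 2: syndromes of r = [7, 5, 0, 1, 1] (all sums mod 11).
  S_0 = Σ v_i r_i = 8·7 + 9·5 + 10·0 + 1·1 + 5·1 = 107 ≡ 8.
  S_1 = Σ v_i α_i r_i = 8·1·7 + 9·6·5 + 10·2·0 + 1·3·1 + 5·5·1 = 354 ≡ 2.
  α_i^2 mod 11 = [1, 3, 4, 9, 3].
  S_2 = Σ v_i α_i^2 r_i = 8·1·7 + 9·3·5 + 10·4·0 + 1·9·1 + 5·3·1 = 215 ≡ 6.
  S = (8, 2, 6) ≠ 0, so r is not a codeword (an error is present).
Step 3: locate the error. For a single error e at position i, S_ℓ = v_i·e·α_i^ℓ, so α_err = S_1/S_0.
  S_0^{−1} = 8^{−1} = 7 (mod 11), so α_err = 2·7 = 14 ≡ 3 = α_4. Error position i = 4.
  Consistency check: S_2/S_1 = 6·6 = 36 ≡ 3 = α_err ✓ (single-error assumption holds).
Step 4: error magnitude e = S_0/v_4 = S_0·∏_{j≠4}(α_4 − α_j) = 8·1 = 8 ≡ 8 (mod 11).
Step 5: correct position 4: c_4 = r_4 − e = 1 − 8 ≡ 4 (mod 11). Hence c = [7, 5, 0, 4, 1].
  Check: interpolating c through the α_i gives m(x) = 3 + 4·x (degree < 2) with m(α_i) = c_i for every i, so c is indeed a codeword.
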